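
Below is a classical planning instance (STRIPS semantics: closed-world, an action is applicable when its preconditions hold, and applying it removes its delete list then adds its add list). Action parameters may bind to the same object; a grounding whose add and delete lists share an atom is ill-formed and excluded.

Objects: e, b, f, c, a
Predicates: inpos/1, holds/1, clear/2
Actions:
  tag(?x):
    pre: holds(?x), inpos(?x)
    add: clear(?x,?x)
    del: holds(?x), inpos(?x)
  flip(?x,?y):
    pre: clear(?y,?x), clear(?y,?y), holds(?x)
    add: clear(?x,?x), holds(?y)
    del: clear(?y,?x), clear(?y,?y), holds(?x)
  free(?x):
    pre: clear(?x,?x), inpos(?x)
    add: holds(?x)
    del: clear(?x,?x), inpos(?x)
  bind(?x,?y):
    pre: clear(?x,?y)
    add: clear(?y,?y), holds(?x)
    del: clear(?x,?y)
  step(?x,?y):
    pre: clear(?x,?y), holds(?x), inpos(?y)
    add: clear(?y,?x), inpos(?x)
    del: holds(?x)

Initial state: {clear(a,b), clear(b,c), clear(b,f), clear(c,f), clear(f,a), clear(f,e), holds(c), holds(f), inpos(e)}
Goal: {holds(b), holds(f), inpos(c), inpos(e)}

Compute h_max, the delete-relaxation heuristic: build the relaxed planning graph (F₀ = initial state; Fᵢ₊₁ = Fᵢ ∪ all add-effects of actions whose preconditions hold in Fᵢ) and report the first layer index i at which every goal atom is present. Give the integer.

F0 = init (9 atoms)
F1 = F0 ∪ {clear(a,a), clear(b,b), clear(c,c), clear(e,e), clear(e,f), clear(f,f), holds(a), holds(b), inpos(f)}  (18 atoms)
F2 = F1 ∪ {clear(f,b), clear(f,c), holds(e), inpos(b), inpos(c)}  (23 atoms)
goal ⊆ F2  ⇒  h_max = 2

2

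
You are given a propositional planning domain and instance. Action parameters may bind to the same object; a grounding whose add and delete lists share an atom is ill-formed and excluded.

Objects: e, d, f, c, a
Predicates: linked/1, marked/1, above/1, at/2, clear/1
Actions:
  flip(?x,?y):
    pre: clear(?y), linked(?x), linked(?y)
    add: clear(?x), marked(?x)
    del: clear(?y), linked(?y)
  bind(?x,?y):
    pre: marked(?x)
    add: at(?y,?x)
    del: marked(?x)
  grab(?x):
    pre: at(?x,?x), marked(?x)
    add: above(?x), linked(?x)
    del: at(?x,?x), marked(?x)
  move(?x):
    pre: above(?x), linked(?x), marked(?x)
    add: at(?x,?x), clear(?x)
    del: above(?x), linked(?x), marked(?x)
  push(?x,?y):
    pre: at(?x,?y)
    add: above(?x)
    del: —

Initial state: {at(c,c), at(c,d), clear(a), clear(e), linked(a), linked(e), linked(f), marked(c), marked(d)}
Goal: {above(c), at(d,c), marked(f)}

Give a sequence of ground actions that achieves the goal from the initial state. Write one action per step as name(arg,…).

1. flip(f,e)  →  {at(c,c), at(c,d), clear(a), clear(f), linked(a), linked(f), marked(c), marked(d), marked(f)}
2. bind(c,d)  →  {at(c,c), at(c,d), at(d,c), clear(a), clear(f), linked(a), linked(f), marked(d), marked(f)}
3. push(c,d)  →  {above(c), at(c,c), at(c,d), at(d,c), clear(a), clear(f), linked(a), linked(f), marked(d), marked(f)}

flip(f,e); bind(c,d); push(c,d)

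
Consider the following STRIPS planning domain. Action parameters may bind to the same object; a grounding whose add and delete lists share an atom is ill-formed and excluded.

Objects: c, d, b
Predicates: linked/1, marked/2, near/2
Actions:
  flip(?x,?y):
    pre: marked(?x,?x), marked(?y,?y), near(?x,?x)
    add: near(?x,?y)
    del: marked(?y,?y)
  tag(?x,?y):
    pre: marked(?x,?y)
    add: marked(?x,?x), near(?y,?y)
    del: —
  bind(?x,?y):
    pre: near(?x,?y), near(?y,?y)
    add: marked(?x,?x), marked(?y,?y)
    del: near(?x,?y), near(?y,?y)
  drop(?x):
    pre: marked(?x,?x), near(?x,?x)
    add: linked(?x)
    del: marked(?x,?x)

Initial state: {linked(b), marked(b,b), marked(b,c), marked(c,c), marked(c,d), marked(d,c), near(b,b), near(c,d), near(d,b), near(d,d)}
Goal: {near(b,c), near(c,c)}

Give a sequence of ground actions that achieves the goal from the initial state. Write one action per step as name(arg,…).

1. flip(b,c)  →  {linked(b), marked(b,b), marked(b,c), marked(c,d), marked(d,c), near(b,b), near(b,c), near(c,d), near(d,b), near(d,d)}
2. tag(d,c)  →  {linked(b), marked(b,b), marked(b,c), marked(c,d), marked(d,c), marked(d,d), near(b,b), near(b,c), near(c,c), near(c,d), near(d,b), near(d,d)}

flip(b,c); tag(d,c)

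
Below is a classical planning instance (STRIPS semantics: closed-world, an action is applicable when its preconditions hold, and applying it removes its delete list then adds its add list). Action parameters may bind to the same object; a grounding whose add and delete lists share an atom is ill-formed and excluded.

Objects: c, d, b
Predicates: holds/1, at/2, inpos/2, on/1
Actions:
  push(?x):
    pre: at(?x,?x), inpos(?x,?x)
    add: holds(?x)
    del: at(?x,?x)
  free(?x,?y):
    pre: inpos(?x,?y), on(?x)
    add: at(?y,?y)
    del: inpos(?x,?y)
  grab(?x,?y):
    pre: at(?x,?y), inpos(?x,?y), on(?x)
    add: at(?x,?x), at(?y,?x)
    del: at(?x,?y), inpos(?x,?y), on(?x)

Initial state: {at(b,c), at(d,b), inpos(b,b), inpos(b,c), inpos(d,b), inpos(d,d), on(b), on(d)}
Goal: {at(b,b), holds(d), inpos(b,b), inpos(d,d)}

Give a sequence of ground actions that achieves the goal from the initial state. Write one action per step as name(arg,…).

1. grab(d,b)  →  {at(b,c), at(b,d), at(d,d), inpos(b,b), inpos(b,c), inpos(d,d), on(b)}
2. push(d)  →  {at(b,c), at(b,d), holds(d), inpos(b,b), inpos(b,c), inpos(d,d), on(b)}
3. grab(b,c)  →  {at(b,b), at(b,d), at(c,b), holds(d), inpos(b,b), inpos(d,d)}

grab(d,b); push(d); grab(b,c)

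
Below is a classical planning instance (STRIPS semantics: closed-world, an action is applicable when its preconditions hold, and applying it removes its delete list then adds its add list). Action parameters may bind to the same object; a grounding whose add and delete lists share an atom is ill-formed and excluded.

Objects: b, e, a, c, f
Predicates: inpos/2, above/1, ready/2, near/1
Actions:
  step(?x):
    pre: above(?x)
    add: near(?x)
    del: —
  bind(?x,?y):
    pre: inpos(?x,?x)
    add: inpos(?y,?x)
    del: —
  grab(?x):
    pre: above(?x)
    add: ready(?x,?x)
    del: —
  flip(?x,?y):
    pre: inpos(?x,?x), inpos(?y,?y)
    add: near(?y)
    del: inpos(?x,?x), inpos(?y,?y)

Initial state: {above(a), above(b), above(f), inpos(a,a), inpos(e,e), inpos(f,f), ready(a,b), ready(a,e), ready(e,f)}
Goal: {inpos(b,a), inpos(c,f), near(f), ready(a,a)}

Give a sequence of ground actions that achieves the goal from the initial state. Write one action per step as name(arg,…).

1. step(f)  →  {above(a), above(b), above(f), inpos(a,a), inpos(e,e), inpos(f,f), near(f), ready(a,b), ready(a,e), ready(e,f)}
2. bind(a,b)  →  {above(a), above(b), above(f), inpos(a,a), inpos(b,a), inpos(e,e), inpos(f,f), near(f), ready(a,b), ready(a,e), ready(e,f)}
3. bind(f,c)  →  {above(a), above(b), above(f), inpos(a,a), inpos(b,a), inpos(c,f), inpos(e,e), inpos(f,f), near(f), ready(a,b), ready(a,e), ready(e,f)}
4. grab(a)  →  {above(a), above(b), above(f), inpos(a,a), inpos(b,a), inpos(c,f), inpos(e,e), inpos(f,f), near(f), ready(a,a), ready(a,b), ready(a,e), ready(e,f)}

step(f); bind(a,b); bind(f,c); grab(a)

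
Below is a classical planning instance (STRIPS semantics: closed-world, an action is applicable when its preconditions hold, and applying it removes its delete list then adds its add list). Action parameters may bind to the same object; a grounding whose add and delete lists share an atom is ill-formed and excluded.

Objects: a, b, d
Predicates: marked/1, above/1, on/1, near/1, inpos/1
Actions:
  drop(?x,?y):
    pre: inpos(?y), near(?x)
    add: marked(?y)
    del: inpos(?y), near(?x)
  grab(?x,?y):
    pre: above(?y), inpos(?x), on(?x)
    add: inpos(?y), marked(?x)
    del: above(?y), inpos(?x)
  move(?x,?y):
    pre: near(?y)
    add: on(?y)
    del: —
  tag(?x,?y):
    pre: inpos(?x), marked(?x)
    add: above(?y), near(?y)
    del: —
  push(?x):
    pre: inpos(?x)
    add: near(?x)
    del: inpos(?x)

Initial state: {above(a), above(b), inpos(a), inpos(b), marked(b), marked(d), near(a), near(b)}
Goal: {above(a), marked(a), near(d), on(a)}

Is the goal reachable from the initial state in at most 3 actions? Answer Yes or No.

Yes

1. drop(b,a)  →  {above(a), above(b), inpos(b), marked(a), marked(b), marked(d), near(a)}
2. move(a,a)  →  {above(a), above(b), inpos(b), marked(a), marked(b), marked(d), near(a), on(a)}
3. tag(b,d)  →  {above(a), above(b), above(d), inpos(b), marked(a), marked(b), marked(d), near(a), near(d), on(a)}
optimal plan length = 3; 3 ≤ 3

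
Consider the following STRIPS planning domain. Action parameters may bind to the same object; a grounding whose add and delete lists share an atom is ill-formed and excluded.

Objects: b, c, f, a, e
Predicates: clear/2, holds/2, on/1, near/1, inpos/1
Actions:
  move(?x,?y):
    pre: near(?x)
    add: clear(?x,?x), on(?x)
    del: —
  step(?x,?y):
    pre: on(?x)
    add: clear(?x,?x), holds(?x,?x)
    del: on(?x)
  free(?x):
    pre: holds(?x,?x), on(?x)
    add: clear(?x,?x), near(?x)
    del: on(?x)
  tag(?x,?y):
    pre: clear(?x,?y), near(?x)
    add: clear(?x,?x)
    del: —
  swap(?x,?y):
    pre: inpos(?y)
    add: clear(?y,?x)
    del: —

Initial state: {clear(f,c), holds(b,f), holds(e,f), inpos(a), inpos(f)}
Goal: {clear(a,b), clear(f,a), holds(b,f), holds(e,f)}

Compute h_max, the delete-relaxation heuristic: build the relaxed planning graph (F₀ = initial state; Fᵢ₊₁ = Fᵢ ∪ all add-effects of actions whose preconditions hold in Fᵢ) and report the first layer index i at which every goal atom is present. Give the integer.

1

F0 = init (5 atoms)
F1 = F0 ∪ {clear(a,a), clear(a,b), clear(a,c), clear(a,e), clear(a,f), clear(f,a), clear(f,b), clear(f,e), clear(f,f)}  (14 atoms)
goal ⊆ F1  ⇒  h_max = 1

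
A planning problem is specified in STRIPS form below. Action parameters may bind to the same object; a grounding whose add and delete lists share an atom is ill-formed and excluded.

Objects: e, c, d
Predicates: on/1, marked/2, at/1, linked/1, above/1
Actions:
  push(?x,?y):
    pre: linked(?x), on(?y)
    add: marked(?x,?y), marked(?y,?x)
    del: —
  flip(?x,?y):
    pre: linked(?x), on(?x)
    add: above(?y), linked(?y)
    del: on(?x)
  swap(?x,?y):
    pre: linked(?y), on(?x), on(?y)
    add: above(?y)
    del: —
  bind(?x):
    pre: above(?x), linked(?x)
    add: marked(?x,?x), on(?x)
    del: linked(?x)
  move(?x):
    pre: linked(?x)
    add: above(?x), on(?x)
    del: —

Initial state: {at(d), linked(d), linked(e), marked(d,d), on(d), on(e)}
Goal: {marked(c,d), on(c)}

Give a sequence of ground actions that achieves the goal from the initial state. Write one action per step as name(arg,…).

flip(e,c); push(c,d); bind(c)

1. flip(e,c)  →  {above(c), at(d), linked(c), linked(d), linked(e), marked(d,d), on(d)}
2. push(c,d)  →  {above(c), at(d), linked(c), linked(d), linked(e), marked(c,d), marked(d,c), marked(d,d), on(d)}
3. bind(c)  →  {above(c), at(d), linked(d), linked(e), marked(c,c), marked(c,d), marked(d,c), marked(d,d), on(c), on(d)}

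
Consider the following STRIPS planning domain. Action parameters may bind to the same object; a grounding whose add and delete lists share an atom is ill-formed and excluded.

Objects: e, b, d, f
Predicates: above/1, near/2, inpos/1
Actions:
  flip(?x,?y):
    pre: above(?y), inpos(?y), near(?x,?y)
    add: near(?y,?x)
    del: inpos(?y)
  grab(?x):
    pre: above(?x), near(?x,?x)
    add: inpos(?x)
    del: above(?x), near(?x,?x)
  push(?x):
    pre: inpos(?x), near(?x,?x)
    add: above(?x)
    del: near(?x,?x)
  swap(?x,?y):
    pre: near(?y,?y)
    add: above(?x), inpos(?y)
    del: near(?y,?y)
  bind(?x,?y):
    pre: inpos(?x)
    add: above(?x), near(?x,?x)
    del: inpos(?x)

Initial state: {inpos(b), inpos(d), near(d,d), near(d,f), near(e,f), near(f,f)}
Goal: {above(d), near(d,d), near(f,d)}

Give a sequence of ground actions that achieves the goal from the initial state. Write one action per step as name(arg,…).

1. swap(f,f)  →  {above(f), inpos(b), inpos(d), inpos(f), near(d,d), near(d,f), near(e,f)}
2. flip(d,f)  →  {above(f), inpos(b), inpos(d), near(d,d), near(d,f), near(e,f), near(f,d)}
3. bind(d,e)  →  {above(d), above(f), inpos(b), near(d,d), near(d,f), near(e,f), near(f,d)}

swap(f,f); flip(d,f); bind(d,e)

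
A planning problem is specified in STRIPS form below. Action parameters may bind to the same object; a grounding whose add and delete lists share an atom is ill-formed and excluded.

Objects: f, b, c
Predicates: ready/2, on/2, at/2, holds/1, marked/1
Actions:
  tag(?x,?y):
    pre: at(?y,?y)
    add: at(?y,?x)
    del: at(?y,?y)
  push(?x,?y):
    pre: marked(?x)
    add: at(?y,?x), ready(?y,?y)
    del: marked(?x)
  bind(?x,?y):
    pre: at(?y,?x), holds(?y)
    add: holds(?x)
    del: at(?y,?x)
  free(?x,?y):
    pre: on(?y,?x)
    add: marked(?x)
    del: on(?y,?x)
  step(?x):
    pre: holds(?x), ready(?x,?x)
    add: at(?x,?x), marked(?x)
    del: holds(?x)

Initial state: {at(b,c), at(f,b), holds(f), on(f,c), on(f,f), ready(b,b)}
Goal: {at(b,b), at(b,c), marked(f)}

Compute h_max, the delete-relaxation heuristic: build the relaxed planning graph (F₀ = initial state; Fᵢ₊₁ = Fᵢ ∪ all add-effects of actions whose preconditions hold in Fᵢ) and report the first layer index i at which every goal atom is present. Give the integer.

2

F0 = init (6 atoms)
F1 = F0 ∪ {holds(b), marked(c), marked(f)}  (9 atoms)
F2 = F1 ∪ {at(b,b), at(b,f), at(c,c), at(c,f), at(f,c), at(f,f), holds(c), marked(b), ready(c,c), ready(f,f)}  (19 atoms)
goal ⊆ F2  ⇒  h_max = 2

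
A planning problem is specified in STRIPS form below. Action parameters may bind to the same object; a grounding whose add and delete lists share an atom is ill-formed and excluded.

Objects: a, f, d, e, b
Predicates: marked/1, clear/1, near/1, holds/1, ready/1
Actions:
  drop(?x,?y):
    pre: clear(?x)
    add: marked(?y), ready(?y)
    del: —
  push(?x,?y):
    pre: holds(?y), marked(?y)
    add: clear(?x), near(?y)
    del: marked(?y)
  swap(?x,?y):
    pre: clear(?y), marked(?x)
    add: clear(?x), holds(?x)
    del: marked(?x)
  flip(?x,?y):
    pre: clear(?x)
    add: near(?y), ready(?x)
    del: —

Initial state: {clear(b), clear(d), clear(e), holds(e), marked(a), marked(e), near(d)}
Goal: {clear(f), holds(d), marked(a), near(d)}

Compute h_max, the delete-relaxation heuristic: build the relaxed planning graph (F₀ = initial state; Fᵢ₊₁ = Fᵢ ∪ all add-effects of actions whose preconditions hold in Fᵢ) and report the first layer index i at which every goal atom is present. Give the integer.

F0 = init (7 atoms)
F1 = F0 ∪ {clear(a), clear(f), holds(a), marked(b), marked(d), marked(f), near(a), near(b), near(e), near(f), ready(a), ready(b), ready(d), ready(e), ready(f)}  (22 atoms)
F2 = F1 ∪ {holds(b), holds(d), holds(f)}  (25 atoms)
goal ⊆ F2  ⇒  h_max = 2

2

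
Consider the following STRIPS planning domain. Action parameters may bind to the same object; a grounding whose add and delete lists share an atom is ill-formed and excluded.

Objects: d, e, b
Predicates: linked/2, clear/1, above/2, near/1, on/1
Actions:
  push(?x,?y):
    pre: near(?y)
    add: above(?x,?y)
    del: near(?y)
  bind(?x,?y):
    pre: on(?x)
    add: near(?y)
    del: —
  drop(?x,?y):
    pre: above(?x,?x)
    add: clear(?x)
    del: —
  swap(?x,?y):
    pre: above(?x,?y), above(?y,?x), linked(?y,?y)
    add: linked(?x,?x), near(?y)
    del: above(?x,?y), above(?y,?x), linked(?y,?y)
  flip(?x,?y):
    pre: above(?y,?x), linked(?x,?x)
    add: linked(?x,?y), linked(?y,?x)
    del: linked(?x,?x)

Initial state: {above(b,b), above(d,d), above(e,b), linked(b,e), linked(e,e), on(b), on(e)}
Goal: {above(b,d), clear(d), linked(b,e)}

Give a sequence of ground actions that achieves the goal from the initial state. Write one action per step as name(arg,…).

1. bind(e,d)  →  {above(b,b), above(d,d), above(e,b), linked(b,e), linked(e,e), near(d), on(b), on(e)}
2. push(b,d)  →  {above(b,b), above(b,d), above(d,d), above(e,b), linked(b,e), linked(e,e), on(b), on(e)}
3. drop(d,d)  →  {above(b,b), above(b,d), above(d,d), above(e,b), clear(d), linked(b,e), linked(e,e), on(b), on(e)}

bind(e,d); push(b,d); drop(d,d)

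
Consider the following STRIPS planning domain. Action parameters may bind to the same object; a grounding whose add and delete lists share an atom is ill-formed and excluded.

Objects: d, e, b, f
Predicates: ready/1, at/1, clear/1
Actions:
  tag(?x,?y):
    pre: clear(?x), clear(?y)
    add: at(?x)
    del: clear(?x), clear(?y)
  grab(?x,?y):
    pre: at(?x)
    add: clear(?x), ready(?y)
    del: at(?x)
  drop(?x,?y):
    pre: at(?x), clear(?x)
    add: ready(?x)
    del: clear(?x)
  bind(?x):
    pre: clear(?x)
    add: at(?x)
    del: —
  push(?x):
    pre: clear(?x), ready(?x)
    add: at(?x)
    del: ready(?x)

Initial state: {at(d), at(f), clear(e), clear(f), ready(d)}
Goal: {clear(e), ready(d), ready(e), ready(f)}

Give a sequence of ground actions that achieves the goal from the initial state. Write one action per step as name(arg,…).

1. grab(d,e)  →  {at(f), clear(d), clear(e), clear(f), ready(d), ready(e)}
2. grab(f,f)  →  {clear(d), clear(e), clear(f), ready(d), ready(e), ready(f)}

grab(d,e); grab(f,f)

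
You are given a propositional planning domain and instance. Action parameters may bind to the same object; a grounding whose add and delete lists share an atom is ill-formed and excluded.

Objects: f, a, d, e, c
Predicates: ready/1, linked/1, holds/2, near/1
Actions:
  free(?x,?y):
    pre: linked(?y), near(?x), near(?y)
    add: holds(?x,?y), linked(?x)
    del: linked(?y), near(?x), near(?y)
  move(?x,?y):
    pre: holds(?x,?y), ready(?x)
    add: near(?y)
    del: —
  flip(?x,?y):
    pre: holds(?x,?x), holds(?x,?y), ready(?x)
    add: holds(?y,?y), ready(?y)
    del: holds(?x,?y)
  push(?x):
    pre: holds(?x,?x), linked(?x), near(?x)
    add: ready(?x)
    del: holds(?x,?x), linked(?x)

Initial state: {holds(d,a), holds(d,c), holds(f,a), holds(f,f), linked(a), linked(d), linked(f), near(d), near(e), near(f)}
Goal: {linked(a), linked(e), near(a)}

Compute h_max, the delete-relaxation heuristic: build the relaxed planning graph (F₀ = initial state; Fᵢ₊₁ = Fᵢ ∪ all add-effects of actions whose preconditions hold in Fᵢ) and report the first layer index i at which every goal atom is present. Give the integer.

F0 = init (10 atoms)
F1 = F0 ∪ {holds(d,f), holds(e,d), holds(e,f), holds(f,d), linked(e), ready(f)}  (16 atoms)
F2 = F1 ∪ {holds(a,a), holds(d,d), holds(d,e), holds(f,e), near(a), ready(a), ready(d)}  (23 atoms)
goal ⊆ F2  ⇒  h_max = 2

2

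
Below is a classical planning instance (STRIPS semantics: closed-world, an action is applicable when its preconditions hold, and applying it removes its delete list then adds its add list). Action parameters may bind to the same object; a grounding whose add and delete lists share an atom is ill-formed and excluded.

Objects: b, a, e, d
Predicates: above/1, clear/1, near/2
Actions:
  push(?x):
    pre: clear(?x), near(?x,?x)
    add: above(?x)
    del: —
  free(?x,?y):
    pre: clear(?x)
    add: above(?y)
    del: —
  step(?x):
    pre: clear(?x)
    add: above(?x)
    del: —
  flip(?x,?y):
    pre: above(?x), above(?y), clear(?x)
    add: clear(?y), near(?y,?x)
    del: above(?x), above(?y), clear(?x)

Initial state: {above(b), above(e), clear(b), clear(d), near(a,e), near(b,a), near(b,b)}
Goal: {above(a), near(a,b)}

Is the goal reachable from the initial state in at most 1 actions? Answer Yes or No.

No

1. free(b,a)  →  {above(a), above(b), above(e), clear(b), clear(d), near(a,e), near(b,a), near(b,b)}
2. flip(b,a)  →  {above(e), clear(a), clear(d), near(a,b), near(a,e), near(b,a), near(b,b)}
3. free(a,a)  →  {above(a), above(e), clear(a), clear(d), near(a,b), near(a,e), near(b,a), near(b,b)}
optimal plan length = 3; 3 > 1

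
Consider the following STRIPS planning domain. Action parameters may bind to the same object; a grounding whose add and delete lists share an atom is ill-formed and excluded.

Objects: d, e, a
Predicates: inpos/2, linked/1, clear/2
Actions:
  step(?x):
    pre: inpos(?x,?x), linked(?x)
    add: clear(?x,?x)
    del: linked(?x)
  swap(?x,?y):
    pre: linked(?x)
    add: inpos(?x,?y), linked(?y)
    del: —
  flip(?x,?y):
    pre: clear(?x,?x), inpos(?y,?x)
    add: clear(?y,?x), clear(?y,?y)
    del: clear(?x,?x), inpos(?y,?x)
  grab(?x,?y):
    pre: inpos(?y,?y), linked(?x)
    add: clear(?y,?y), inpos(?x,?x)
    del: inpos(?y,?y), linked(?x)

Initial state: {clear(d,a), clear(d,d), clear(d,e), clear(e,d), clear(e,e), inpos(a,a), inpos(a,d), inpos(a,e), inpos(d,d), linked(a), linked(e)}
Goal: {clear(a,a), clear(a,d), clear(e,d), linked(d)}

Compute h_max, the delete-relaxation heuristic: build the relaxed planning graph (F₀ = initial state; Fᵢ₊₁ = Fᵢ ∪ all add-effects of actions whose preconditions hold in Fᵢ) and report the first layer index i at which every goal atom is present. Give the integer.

1

F0 = init (11 atoms)
F1 = F0 ∪ {clear(a,a), clear(a,d), clear(a,e), inpos(e,a), inpos(e,d), inpos(e,e), linked(d)}  (18 atoms)
goal ⊆ F1  ⇒  h_max = 1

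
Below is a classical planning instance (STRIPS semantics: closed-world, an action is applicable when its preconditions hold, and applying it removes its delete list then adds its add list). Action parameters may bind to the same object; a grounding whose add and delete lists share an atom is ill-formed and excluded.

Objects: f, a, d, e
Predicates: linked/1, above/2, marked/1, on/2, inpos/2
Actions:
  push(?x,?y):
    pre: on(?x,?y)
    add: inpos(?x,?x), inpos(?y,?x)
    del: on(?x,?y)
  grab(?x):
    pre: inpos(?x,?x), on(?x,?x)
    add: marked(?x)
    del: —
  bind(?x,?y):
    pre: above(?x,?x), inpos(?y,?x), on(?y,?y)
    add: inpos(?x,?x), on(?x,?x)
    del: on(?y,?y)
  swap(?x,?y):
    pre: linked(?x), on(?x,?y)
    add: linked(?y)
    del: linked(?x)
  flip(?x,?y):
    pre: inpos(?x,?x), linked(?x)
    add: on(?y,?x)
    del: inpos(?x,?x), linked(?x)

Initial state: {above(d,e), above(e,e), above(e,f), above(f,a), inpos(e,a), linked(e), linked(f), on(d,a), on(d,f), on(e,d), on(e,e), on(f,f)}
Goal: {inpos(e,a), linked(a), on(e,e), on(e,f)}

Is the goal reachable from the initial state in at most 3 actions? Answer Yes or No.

No

1. push(f,f)  →  {above(d,e), above(e,e), above(e,f), above(f,a), inpos(e,a), inpos(f,f), linked(e), linked(f), on(d,a), on(d,f), on(e,d), on(e,e)}
2. swap(e,d)  →  {above(d,e), above(e,e), above(e,f), above(f,a), inpos(e,a), inpos(f,f), linked(d), linked(f), on(d,a), on(d,f), on(e,d), on(e,e)}
3. swap(d,a)  →  {above(d,e), above(e,e), above(e,f), above(f,a), inpos(e,a), inpos(f,f), linked(a), linked(f), on(d,a), on(d,f), on(e,d), on(e,e)}
4. flip(f,e)  →  {above(d,e), above(e,e), above(e,f), above(f,a), inpos(e,a), linked(a), on(d,a), on(d,f), on(e,d), on(e,e), on(e,f)}
optimal plan length = 4; 4 > 3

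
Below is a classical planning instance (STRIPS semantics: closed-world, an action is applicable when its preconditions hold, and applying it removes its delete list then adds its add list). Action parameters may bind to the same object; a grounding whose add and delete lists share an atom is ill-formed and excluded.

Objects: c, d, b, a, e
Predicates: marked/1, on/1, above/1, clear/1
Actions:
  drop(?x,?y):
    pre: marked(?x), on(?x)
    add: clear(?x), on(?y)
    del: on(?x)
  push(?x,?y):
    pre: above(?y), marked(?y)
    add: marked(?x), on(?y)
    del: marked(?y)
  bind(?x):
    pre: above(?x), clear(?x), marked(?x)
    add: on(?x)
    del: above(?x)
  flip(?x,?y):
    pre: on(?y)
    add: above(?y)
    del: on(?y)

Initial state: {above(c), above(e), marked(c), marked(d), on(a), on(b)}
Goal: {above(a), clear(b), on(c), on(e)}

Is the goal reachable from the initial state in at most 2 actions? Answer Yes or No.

1. push(b,c)  →  {above(c), above(e), marked(b), marked(d), on(a), on(b), on(c)}
2. drop(b,e)  →  {above(c), above(e), clear(b), marked(b), marked(d), on(a), on(c), on(e)}
3. flip(c,a)  →  {above(a), above(c), above(e), clear(b), marked(b), marked(d), on(c), on(e)}
optimal plan length = 3; 3 > 2

No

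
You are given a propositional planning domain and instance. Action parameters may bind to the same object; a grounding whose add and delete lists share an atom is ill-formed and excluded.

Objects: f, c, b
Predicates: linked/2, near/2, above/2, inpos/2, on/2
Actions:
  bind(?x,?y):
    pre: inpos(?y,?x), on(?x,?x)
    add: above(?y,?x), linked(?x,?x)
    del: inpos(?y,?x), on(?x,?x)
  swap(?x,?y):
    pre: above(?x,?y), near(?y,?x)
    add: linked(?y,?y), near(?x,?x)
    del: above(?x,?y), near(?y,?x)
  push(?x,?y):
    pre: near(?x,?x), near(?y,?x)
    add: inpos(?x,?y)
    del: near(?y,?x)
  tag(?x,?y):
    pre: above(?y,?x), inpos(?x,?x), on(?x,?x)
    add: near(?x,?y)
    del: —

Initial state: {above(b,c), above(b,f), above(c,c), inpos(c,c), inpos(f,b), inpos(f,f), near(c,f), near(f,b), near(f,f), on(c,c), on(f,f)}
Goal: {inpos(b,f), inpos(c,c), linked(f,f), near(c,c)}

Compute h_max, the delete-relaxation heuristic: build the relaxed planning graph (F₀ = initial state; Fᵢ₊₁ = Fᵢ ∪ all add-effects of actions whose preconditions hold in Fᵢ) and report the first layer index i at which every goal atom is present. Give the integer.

2

F0 = init (11 atoms)
F1 = F0 ∪ {above(f,f), inpos(f,c), linked(c,c), linked(f,f), near(b,b), near(c,b), near(c,c)}  (18 atoms)
F2 = F1 ∪ {above(f,c), inpos(b,b), inpos(b,c), inpos(b,f)}  (22 atoms)
goal ⊆ F2  ⇒  h_max = 2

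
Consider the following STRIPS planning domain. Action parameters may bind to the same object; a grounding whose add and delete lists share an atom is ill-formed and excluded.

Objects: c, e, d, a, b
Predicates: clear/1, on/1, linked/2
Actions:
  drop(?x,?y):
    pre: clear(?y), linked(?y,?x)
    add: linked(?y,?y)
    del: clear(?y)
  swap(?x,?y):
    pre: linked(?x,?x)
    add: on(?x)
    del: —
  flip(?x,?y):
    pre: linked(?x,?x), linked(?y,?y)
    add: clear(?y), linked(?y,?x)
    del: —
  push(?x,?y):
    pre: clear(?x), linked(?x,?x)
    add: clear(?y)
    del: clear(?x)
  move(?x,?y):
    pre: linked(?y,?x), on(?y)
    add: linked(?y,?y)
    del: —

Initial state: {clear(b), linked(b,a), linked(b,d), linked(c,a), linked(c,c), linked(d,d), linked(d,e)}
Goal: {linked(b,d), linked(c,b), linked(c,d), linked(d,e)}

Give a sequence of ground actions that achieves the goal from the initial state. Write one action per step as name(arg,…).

drop(d,b); flip(d,c); flip(b,c)

1. drop(d,b)  →  {linked(b,a), linked(b,b), linked(b,d), linked(c,a), linked(c,c), linked(d,d), linked(d,e)}
2. flip(d,c)  →  {clear(c), linked(b,a), linked(b,b), linked(b,d), linked(c,a), linked(c,c), linked(c,d), linked(d,d), linked(d,e)}
3. flip(b,c)  →  {clear(c), linked(b,a), linked(b,b), linked(b,d), linked(c,a), linked(c,b), linked(c,c), linked(c,d), linked(d,d), linked(d,e)}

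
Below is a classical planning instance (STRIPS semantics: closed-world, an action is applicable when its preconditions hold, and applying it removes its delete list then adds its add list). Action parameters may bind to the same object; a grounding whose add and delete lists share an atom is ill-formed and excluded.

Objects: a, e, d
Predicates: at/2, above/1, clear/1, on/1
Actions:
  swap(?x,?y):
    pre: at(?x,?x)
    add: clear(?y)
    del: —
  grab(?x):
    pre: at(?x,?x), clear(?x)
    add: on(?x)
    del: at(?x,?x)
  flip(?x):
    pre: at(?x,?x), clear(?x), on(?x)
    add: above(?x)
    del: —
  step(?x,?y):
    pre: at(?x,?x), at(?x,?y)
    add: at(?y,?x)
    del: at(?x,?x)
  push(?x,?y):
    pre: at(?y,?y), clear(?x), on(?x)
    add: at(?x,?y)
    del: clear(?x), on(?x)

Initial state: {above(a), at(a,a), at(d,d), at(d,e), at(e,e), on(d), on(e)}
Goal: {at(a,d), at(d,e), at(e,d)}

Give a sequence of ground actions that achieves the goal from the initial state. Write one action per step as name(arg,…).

swap(a,a); grab(a); push(a,d); step(d,e)

1. swap(a,a)  →  {above(a), at(a,a), at(d,d), at(d,e), at(e,e), clear(a), on(d), on(e)}
2. grab(a)  →  {above(a), at(d,d), at(d,e), at(e,e), clear(a), on(a), on(d), on(e)}
3. push(a,d)  →  {above(a), at(a,d), at(d,d), at(d,e), at(e,e), on(d), on(e)}
4. step(d,e)  →  {above(a), at(a,d), at(d,e), at(e,d), at(e,e), on(d), on(e)}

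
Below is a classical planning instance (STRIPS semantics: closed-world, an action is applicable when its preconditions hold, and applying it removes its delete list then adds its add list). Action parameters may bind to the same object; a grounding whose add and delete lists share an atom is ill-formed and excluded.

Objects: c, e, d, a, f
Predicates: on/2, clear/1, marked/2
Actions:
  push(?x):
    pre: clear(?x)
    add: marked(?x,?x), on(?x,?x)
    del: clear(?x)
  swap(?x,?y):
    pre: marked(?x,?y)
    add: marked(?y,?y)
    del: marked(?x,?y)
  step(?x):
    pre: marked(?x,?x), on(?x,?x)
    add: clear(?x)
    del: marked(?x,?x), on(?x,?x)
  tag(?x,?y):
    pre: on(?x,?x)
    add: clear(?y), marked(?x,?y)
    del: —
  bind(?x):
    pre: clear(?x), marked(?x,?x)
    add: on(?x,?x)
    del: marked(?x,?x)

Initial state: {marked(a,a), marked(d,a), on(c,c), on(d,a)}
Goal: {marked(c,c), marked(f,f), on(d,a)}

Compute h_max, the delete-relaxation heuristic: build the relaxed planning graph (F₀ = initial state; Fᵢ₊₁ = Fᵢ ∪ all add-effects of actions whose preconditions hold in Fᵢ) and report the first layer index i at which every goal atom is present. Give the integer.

2

F0 = init (4 atoms)
F1 = F0 ∪ {clear(a), clear(c), clear(d), clear(e), clear(f), marked(c,a), marked(c,c), marked(c,d), marked(c,e), marked(c,f)}  (14 atoms)
F2 = F1 ∪ {marked(d,d), marked(e,e), marked(f,f), on(a,a), on(d,d), on(e,e), on(f,f)}  (21 atoms)
goal ⊆ F2  ⇒  h_max = 2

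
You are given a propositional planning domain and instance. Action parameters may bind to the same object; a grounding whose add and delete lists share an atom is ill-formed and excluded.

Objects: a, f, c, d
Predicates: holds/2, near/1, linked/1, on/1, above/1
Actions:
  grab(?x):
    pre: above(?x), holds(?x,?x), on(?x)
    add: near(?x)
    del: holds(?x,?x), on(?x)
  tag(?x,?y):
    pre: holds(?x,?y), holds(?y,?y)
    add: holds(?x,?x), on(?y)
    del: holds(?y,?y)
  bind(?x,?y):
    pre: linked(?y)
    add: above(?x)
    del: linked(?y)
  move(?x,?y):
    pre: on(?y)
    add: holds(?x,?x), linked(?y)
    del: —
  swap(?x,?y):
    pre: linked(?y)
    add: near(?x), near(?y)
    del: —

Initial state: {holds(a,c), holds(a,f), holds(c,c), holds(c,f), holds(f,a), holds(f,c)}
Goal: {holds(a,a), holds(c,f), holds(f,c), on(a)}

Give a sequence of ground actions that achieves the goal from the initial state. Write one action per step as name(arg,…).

tag(a,c); tag(f,a); tag(a,f)

1. tag(a,c)  →  {holds(a,a), holds(a,c), holds(a,f), holds(c,f), holds(f,a), holds(f,c), on(c)}
2. tag(f,a)  →  {holds(a,c), holds(a,f), holds(c,f), holds(f,a), holds(f,c), holds(f,f), on(a), on(c)}
3. tag(a,f)  →  {holds(a,a), holds(a,c), holds(a,f), holds(c,f), holds(f,a), holds(f,c), on(a), on(c), on(f)}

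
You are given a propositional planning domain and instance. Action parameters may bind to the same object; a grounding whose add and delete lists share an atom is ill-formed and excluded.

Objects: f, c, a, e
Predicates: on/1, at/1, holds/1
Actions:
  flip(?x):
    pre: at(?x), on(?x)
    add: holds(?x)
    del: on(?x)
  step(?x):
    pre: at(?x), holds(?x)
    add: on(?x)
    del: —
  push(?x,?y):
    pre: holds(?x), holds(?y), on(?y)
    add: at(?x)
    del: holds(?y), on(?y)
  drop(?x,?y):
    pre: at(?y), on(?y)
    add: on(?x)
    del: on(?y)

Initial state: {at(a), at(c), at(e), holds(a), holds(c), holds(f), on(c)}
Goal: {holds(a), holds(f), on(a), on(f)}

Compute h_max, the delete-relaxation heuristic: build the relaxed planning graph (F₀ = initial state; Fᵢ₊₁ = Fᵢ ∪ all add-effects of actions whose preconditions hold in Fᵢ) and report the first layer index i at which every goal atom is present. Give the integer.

1

F0 = init (7 atoms)
F1 = F0 ∪ {at(f), on(a), on(e), on(f)}  (11 atoms)
goal ⊆ F1  ⇒  h_max = 1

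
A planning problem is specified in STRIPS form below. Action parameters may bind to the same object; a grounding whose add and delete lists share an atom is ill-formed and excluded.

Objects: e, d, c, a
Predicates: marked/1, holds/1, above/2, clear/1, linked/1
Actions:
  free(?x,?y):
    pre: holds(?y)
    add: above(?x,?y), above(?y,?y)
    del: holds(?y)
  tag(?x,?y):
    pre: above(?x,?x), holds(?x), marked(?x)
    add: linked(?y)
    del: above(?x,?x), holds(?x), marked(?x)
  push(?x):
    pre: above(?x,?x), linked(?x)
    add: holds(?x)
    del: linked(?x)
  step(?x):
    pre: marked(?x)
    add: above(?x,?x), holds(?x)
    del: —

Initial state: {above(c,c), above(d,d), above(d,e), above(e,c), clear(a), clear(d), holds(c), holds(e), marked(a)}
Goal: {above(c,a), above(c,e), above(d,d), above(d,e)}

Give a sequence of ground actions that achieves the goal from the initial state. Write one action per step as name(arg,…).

free(c,e); step(a); free(c,a)

1. free(c,e)  →  {above(c,c), above(c,e), above(d,d), above(d,e), above(e,c), above(e,e), clear(a), clear(d), holds(c), marked(a)}
2. step(a)  →  {above(a,a), above(c,c), above(c,e), above(d,d), above(d,e), above(e,c), above(e,e), clear(a), clear(d), holds(a), holds(c), marked(a)}
3. free(c,a)  →  {above(a,a), above(c,a), above(c,c), above(c,e), above(d,d), above(d,e), above(e,c), above(e,e), clear(a), clear(d), holds(c), marked(a)}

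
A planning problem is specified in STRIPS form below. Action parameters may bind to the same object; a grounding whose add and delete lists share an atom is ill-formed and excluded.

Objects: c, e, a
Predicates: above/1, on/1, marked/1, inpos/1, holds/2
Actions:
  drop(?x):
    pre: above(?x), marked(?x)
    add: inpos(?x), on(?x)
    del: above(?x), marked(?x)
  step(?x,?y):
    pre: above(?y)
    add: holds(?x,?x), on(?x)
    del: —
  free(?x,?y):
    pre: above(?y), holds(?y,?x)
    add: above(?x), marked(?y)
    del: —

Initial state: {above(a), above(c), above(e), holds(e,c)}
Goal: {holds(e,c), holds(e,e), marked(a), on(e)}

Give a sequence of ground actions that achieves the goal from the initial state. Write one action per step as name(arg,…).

1. step(e,c)  →  {above(a), above(c), above(e), holds(e,c), holds(e,e), on(e)}
2. step(a,c)  →  {above(a), above(c), above(e), holds(a,a), holds(e,c), holds(e,e), on(a), on(e)}
3. free(a,a)  →  {above(a), above(c), above(e), holds(a,a), holds(e,c), holds(e,e), marked(a), on(a), on(e)}

step(e,c); step(a,c); free(a,a)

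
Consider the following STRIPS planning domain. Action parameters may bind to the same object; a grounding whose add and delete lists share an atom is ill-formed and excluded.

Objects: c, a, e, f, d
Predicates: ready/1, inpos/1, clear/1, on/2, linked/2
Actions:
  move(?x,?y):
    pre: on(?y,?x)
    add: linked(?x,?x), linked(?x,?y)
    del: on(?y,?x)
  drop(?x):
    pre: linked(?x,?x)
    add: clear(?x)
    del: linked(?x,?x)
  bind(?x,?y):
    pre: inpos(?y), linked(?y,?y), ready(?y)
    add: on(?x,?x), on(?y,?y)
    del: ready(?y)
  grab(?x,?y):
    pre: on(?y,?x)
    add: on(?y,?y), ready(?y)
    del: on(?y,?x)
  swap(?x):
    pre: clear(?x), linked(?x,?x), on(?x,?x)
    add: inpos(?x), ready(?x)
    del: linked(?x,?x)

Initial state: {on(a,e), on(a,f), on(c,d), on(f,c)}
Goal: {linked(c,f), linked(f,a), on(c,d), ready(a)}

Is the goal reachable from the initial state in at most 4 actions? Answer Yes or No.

1. move(c,f)  →  {linked(c,c), linked(c,f), on(a,e), on(a,f), on(c,d)}
2. move(f,a)  →  {linked(c,c), linked(c,f), linked(f,a), linked(f,f), on(a,e), on(c,d)}
3. grab(e,a)  →  {linked(c,c), linked(c,f), linked(f,a), linked(f,f), on(a,a), on(c,d), ready(a)}
optimal plan length = 3; 3 ≤ 4

Yes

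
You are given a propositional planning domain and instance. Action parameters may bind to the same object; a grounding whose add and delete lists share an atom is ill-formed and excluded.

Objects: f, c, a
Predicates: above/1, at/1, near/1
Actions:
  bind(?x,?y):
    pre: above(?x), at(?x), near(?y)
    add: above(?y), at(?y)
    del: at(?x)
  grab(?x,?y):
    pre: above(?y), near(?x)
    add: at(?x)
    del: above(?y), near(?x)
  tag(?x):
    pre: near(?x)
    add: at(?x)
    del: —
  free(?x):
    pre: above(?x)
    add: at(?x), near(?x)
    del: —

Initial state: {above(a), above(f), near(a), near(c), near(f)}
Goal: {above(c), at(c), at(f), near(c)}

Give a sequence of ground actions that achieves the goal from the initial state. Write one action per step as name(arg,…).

grab(f,f); tag(a); bind(a,c)

1. grab(f,f)  →  {above(a), at(f), near(a), near(c)}
2. tag(a)  →  {above(a), at(a), at(f), near(a), near(c)}
3. bind(a,c)  →  {above(a), above(c), at(c), at(f), near(a), near(c)}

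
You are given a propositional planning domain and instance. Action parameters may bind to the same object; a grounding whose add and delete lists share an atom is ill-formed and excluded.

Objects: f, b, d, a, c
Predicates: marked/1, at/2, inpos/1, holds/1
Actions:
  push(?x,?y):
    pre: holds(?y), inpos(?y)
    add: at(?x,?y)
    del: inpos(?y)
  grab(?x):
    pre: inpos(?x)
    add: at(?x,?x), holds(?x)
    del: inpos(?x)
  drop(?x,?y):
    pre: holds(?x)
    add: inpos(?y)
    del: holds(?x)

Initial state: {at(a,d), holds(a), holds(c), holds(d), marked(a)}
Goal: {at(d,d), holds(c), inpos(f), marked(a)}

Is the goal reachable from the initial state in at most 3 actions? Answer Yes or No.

Yes

1. drop(d,f)  →  {at(a,d), holds(a), holds(c), inpos(f), marked(a)}
2. drop(a,d)  →  {at(a,d), holds(c), inpos(d), inpos(f), marked(a)}
3. grab(d)  →  {at(a,d), at(d,d), holds(c), holds(d), inpos(f), marked(a)}
optimal plan length = 3; 3 ≤ 3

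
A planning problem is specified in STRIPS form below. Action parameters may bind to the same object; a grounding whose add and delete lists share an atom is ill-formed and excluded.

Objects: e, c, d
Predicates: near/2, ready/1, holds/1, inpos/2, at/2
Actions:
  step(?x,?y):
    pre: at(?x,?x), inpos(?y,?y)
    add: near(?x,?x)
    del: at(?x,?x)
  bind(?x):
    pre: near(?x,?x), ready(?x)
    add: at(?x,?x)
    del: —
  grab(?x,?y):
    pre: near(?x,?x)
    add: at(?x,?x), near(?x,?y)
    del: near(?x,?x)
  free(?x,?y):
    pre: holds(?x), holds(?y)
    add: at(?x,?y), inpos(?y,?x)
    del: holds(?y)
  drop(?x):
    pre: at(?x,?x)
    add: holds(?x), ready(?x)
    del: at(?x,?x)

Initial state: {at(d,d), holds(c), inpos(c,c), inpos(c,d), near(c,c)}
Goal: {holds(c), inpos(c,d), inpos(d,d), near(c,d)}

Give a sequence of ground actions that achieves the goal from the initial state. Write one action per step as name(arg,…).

1. grab(c,d)  →  {at(c,c), at(d,d), holds(c), inpos(c,c), inpos(c,d), near(c,d)}
2. drop(d)  →  {at(c,c), holds(c), holds(d), inpos(c,c), inpos(c,d), near(c,d), ready(d)}
3. free(d,d)  →  {at(c,c), at(d,d), holds(c), inpos(c,c), inpos(c,d), inpos(d,d), near(c,d), ready(d)}

grab(c,d); drop(d); free(d,d)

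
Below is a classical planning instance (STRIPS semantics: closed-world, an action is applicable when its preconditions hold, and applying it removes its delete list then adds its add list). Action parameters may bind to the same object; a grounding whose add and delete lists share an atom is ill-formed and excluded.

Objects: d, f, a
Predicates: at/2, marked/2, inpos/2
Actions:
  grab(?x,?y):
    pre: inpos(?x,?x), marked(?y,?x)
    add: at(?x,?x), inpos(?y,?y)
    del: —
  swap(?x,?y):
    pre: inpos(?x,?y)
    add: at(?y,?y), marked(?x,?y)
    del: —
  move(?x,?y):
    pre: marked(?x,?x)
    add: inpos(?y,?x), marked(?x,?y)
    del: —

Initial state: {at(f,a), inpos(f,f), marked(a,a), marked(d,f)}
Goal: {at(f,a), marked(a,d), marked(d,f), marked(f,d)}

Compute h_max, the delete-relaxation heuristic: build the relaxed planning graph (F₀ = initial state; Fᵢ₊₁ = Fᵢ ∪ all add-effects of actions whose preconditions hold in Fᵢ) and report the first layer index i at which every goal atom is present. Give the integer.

F0 = init (4 atoms)
F1 = F0 ∪ {at(f,f), inpos(a,a), inpos(d,a), inpos(d,d), inpos(f,a), marked(a,d), marked(a,f), marked(f,f)}  (12 atoms)
F2 = F1 ∪ {at(a,a), at(d,d), inpos(a,f), inpos(d,f), marked(d,a), marked(d,d), marked(f,a), marked(f,d)}  (20 atoms)
goal ⊆ F2  ⇒  h_max = 2

2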